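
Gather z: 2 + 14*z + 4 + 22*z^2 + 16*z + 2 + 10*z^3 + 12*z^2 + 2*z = 10*z^3 + 34*z^2 + 32*z + 8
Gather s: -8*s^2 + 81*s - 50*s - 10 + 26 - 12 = -8*s^2 + 31*s + 4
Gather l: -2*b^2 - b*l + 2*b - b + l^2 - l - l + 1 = -2*b^2 + b + l^2 + l*(-b - 2) + 1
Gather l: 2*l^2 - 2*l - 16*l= 2*l^2 - 18*l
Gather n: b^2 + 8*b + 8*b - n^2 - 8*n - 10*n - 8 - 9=b^2 + 16*b - n^2 - 18*n - 17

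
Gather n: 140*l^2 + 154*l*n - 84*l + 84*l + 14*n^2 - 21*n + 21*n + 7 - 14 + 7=140*l^2 + 154*l*n + 14*n^2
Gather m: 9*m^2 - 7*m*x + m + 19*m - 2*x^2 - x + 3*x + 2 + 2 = 9*m^2 + m*(20 - 7*x) - 2*x^2 + 2*x + 4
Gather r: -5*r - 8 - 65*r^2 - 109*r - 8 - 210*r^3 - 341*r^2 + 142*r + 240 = -210*r^3 - 406*r^2 + 28*r + 224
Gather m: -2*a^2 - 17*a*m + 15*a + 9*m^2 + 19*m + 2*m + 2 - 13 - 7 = -2*a^2 + 15*a + 9*m^2 + m*(21 - 17*a) - 18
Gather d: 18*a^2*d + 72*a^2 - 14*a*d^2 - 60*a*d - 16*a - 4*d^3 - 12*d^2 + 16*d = 72*a^2 - 16*a - 4*d^3 + d^2*(-14*a - 12) + d*(18*a^2 - 60*a + 16)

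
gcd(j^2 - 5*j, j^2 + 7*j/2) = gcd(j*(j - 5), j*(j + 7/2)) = j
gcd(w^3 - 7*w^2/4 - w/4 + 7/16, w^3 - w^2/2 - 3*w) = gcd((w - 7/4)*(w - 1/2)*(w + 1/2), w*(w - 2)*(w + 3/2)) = 1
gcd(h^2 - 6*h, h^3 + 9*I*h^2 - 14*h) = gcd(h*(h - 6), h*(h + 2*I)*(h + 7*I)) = h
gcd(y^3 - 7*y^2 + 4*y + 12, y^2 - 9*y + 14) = y - 2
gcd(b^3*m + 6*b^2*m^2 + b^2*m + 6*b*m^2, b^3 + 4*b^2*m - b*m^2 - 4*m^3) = 1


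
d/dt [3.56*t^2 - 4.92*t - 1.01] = 7.12*t - 4.92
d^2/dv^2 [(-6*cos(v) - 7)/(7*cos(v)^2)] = (-15*cos(v) + 28*cos(2*v) + 3*cos(3*v) - 56)/(14*cos(v)^4)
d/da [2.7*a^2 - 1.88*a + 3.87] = 5.4*a - 1.88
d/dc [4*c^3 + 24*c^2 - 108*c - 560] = 12*c^2 + 48*c - 108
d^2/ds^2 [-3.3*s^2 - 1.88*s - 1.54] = -6.60000000000000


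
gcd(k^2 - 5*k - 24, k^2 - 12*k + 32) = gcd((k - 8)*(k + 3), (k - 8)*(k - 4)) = k - 8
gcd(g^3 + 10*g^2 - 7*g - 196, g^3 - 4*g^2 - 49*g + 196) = g^2 + 3*g - 28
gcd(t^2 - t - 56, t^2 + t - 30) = 1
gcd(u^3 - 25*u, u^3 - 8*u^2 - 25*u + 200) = u^2 - 25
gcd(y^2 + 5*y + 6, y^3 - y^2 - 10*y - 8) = y + 2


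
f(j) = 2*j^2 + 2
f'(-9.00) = -36.00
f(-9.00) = 164.00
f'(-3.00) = -12.00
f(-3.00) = 20.00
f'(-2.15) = -8.60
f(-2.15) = 11.24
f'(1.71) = 6.84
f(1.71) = 7.85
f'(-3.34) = -13.36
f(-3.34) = 24.31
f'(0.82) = 3.28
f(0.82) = 3.34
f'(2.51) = 10.04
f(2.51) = 14.60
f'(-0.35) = -1.40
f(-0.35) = 2.24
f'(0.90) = 3.60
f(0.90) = 3.62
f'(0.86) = 3.44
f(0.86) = 3.48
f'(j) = 4*j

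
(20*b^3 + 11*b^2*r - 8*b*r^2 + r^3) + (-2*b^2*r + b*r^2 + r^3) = 20*b^3 + 9*b^2*r - 7*b*r^2 + 2*r^3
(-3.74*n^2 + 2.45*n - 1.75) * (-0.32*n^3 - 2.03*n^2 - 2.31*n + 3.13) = 1.1968*n^5 + 6.8082*n^4 + 4.2259*n^3 - 13.8132*n^2 + 11.711*n - 5.4775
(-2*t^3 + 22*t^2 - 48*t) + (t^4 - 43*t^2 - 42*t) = t^4 - 2*t^3 - 21*t^2 - 90*t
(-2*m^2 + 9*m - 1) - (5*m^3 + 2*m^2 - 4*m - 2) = -5*m^3 - 4*m^2 + 13*m + 1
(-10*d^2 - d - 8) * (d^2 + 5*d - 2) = -10*d^4 - 51*d^3 + 7*d^2 - 38*d + 16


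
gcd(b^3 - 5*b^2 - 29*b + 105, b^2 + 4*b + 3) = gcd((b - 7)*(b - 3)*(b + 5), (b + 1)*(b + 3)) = 1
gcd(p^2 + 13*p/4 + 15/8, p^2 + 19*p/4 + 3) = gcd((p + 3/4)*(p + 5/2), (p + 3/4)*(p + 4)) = p + 3/4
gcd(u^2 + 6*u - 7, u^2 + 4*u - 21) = u + 7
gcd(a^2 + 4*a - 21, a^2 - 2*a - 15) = 1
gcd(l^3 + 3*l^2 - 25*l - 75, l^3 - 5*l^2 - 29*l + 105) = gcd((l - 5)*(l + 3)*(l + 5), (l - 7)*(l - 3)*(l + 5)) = l + 5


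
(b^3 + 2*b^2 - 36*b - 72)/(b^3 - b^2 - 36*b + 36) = (b + 2)/(b - 1)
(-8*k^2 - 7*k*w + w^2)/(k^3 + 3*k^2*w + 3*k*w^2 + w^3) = (-8*k + w)/(k^2 + 2*k*w + w^2)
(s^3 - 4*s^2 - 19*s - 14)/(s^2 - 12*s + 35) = (s^2 + 3*s + 2)/(s - 5)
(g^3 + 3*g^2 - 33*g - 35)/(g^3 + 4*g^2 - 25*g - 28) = (g - 5)/(g - 4)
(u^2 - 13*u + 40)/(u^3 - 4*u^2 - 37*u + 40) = (u - 5)/(u^2 + 4*u - 5)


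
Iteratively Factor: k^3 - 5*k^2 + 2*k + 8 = (k - 2)*(k^2 - 3*k - 4) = (k - 2)*(k + 1)*(k - 4)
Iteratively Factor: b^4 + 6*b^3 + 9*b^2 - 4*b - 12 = (b - 1)*(b^3 + 7*b^2 + 16*b + 12) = (b - 1)*(b + 2)*(b^2 + 5*b + 6) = (b - 1)*(b + 2)^2*(b + 3)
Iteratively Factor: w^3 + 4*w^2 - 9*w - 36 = (w + 4)*(w^2 - 9) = (w - 3)*(w + 4)*(w + 3)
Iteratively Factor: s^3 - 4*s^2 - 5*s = (s + 1)*(s^2 - 5*s) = s*(s + 1)*(s - 5)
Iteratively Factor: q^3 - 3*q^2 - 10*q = (q - 5)*(q^2 + 2*q) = (q - 5)*(q + 2)*(q)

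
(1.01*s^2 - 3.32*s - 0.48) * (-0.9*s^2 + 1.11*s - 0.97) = -0.909*s^4 + 4.1091*s^3 - 4.2329*s^2 + 2.6876*s + 0.4656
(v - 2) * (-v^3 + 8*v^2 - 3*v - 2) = -v^4 + 10*v^3 - 19*v^2 + 4*v + 4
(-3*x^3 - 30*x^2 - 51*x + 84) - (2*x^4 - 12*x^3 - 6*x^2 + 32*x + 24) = -2*x^4 + 9*x^3 - 24*x^2 - 83*x + 60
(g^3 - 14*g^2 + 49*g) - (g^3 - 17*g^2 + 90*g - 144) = 3*g^2 - 41*g + 144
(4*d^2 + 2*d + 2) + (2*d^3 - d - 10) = 2*d^3 + 4*d^2 + d - 8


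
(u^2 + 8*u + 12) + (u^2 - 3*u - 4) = 2*u^2 + 5*u + 8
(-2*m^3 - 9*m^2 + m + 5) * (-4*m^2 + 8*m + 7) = 8*m^5 + 20*m^4 - 90*m^3 - 75*m^2 + 47*m + 35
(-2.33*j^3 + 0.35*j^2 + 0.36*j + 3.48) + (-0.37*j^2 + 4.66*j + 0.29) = -2.33*j^3 - 0.02*j^2 + 5.02*j + 3.77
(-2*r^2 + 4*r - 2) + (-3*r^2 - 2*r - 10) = -5*r^2 + 2*r - 12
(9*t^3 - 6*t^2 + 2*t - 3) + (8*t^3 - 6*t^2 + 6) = 17*t^3 - 12*t^2 + 2*t + 3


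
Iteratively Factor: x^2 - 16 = (x + 4)*(x - 4)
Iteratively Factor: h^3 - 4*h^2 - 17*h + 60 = (h + 4)*(h^2 - 8*h + 15) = (h - 3)*(h + 4)*(h - 5)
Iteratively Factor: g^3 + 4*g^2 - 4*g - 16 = (g + 4)*(g^2 - 4) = (g - 2)*(g + 4)*(g + 2)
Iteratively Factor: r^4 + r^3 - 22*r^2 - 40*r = (r + 4)*(r^3 - 3*r^2 - 10*r) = r*(r + 4)*(r^2 - 3*r - 10) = r*(r - 5)*(r + 4)*(r + 2)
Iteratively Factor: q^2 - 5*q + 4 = (q - 1)*(q - 4)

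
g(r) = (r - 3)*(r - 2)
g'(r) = 2*r - 5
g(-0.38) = 8.04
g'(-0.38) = -5.76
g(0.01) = 5.95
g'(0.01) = -4.98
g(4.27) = 2.88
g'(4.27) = 3.54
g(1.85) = 0.17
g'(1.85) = -1.30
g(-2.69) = 26.69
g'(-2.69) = -10.38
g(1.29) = 1.21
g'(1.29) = -2.42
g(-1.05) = 12.35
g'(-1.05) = -7.10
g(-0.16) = 6.83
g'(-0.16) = -5.32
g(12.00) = 90.00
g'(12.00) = 19.00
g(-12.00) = 210.00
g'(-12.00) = -29.00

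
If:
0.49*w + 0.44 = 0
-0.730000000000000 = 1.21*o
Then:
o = -0.60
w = -0.90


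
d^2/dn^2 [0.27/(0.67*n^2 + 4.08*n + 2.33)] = (-0.242406*n^2 - 1.476144*n + 0.27*(1.34*n + 4.08)*(2.68*n + 8.16) - 0.842994)/(0.67*n^2 + 4.08*n + 2.33)^3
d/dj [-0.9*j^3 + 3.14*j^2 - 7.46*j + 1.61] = -2.7*j^2 + 6.28*j - 7.46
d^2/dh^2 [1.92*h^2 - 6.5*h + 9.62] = 3.84000000000000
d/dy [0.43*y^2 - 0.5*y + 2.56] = 0.86*y - 0.5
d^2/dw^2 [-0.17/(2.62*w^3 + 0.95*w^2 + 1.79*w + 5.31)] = ((2.6724*w + 0.323)*(2.62*w^3 + 0.95*w^2 + 1.79*w + 5.31) - 0.17*(7.86*w^2 + 1.9*w + 1.79)*(15.72*w^2 + 3.8*w + 3.58))/(2.62*w^3 + 0.95*w^2 + 1.79*w + 5.31)^3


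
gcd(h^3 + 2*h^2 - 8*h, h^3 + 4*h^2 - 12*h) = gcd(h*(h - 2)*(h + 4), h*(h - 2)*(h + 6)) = h^2 - 2*h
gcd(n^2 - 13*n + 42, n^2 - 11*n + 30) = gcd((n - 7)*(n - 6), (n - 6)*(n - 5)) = n - 6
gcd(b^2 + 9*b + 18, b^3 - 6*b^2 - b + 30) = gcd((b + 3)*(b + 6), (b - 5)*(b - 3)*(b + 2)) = 1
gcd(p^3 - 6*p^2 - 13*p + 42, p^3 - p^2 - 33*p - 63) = p^2 - 4*p - 21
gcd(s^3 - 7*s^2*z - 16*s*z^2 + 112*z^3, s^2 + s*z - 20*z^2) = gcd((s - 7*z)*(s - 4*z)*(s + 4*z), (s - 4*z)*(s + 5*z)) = -s + 4*z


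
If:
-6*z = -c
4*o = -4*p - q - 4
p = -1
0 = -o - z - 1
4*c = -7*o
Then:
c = 42/17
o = -24/17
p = -1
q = 96/17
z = 7/17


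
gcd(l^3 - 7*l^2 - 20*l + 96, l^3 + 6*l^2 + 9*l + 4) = l + 4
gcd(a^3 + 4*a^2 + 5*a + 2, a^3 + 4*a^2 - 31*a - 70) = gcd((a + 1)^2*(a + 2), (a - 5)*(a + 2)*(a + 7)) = a + 2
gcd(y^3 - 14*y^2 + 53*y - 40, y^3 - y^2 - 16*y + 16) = y - 1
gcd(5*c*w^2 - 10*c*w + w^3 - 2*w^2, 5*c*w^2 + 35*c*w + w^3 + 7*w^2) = 5*c*w + w^2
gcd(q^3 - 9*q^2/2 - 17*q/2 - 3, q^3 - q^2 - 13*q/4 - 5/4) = q^2 + 3*q/2 + 1/2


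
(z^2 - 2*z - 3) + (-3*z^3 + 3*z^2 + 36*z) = -3*z^3 + 4*z^2 + 34*z - 3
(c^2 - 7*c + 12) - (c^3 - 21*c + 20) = -c^3 + c^2 + 14*c - 8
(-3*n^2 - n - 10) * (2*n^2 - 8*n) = -6*n^4 + 22*n^3 - 12*n^2 + 80*n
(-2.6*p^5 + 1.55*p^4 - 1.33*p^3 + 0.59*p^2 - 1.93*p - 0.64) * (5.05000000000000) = -13.13*p^5 + 7.8275*p^4 - 6.7165*p^3 + 2.9795*p^2 - 9.7465*p - 3.232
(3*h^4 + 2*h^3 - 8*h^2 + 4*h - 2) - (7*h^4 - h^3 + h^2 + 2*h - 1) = -4*h^4 + 3*h^3 - 9*h^2 + 2*h - 1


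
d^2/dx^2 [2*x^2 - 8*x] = 4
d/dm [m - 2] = 1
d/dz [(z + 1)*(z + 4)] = 2*z + 5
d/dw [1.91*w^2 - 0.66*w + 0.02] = 3.82*w - 0.66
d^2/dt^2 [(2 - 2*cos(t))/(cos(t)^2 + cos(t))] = 2*(-2*(cos(t) - 1)*(2*cos(t) + 1)^2*sin(t)^2 + (cos(t) + 1)^2*cos(t)^3 + (cos(t) + 1)*(2*cos(t) + cos(2*t) - 4*cos(3*t) + 1)*cos(t)/2)/((cos(t) + 1)^3*cos(t)^3)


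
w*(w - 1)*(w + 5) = w^3 + 4*w^2 - 5*w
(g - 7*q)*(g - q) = g^2 - 8*g*q + 7*q^2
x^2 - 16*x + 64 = (x - 8)^2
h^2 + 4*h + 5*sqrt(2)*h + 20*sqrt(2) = (h + 4)*(h + 5*sqrt(2))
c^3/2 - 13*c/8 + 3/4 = (c/2 + 1)*(c - 3/2)*(c - 1/2)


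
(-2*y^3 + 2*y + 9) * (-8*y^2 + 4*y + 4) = 16*y^5 - 8*y^4 - 24*y^3 - 64*y^2 + 44*y + 36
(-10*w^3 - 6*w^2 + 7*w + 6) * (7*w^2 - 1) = -70*w^5 - 42*w^4 + 59*w^3 + 48*w^2 - 7*w - 6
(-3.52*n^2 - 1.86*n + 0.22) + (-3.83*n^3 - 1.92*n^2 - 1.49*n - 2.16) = -3.83*n^3 - 5.44*n^2 - 3.35*n - 1.94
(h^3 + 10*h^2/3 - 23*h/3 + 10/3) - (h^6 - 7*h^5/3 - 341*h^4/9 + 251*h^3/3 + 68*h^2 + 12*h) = -h^6 + 7*h^5/3 + 341*h^4/9 - 248*h^3/3 - 194*h^2/3 - 59*h/3 + 10/3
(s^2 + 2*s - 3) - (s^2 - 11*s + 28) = 13*s - 31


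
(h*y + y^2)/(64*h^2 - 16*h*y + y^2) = y*(h + y)/(64*h^2 - 16*h*y + y^2)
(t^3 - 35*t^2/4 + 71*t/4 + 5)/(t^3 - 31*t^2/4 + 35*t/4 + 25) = (4*t + 1)/(4*t + 5)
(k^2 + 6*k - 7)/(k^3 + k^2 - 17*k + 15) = (k + 7)/(k^2 + 2*k - 15)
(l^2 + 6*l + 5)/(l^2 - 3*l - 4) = (l + 5)/(l - 4)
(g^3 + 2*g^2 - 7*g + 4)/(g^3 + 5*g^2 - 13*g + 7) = (g + 4)/(g + 7)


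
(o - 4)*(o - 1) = o^2 - 5*o + 4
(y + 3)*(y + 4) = y^2 + 7*y + 12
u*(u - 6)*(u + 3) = u^3 - 3*u^2 - 18*u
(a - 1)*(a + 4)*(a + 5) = a^3 + 8*a^2 + 11*a - 20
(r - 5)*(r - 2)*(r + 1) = r^3 - 6*r^2 + 3*r + 10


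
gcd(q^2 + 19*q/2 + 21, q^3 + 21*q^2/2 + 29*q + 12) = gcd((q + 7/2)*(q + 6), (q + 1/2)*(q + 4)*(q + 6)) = q + 6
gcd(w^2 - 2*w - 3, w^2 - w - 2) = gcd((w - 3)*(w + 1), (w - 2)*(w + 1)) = w + 1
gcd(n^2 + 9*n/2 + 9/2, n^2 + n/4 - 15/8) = n + 3/2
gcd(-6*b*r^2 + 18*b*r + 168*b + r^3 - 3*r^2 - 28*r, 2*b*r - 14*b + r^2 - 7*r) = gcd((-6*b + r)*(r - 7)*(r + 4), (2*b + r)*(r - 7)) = r - 7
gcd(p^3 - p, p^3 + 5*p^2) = p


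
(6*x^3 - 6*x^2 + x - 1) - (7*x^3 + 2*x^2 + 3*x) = -x^3 - 8*x^2 - 2*x - 1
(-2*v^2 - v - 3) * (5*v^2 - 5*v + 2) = -10*v^4 + 5*v^3 - 14*v^2 + 13*v - 6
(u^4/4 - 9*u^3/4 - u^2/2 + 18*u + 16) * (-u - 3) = -u^5/4 + 3*u^4/2 + 29*u^3/4 - 33*u^2/2 - 70*u - 48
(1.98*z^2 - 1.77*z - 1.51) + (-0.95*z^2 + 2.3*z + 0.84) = 1.03*z^2 + 0.53*z - 0.67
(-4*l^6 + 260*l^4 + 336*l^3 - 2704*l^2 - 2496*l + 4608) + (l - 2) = -4*l^6 + 260*l^4 + 336*l^3 - 2704*l^2 - 2495*l + 4606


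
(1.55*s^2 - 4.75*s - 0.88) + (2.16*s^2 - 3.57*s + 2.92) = 3.71*s^2 - 8.32*s + 2.04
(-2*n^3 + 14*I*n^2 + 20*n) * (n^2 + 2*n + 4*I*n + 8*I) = -2*n^5 - 4*n^4 + 6*I*n^4 - 36*n^3 + 12*I*n^3 - 72*n^2 + 80*I*n^2 + 160*I*n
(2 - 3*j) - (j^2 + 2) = -j^2 - 3*j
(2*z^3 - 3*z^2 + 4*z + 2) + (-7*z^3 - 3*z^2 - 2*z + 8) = -5*z^3 - 6*z^2 + 2*z + 10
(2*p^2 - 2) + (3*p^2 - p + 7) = 5*p^2 - p + 5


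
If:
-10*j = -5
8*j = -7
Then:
No Solution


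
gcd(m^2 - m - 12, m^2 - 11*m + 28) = m - 4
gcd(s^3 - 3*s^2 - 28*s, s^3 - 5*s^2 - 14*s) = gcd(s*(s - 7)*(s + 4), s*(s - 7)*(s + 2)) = s^2 - 7*s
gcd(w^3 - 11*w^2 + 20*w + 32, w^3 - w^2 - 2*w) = w + 1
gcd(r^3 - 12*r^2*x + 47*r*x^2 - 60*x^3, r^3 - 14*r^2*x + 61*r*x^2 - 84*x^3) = r^2 - 7*r*x + 12*x^2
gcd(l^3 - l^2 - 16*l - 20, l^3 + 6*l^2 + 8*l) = l + 2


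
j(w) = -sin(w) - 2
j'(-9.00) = 0.91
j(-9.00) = -1.59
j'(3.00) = 0.99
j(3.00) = -2.14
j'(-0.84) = -0.67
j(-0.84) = -1.26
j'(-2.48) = 0.79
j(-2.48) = -1.39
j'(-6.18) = -0.99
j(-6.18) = -2.10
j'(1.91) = 0.33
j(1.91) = -2.94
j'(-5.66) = -0.81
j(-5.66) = -2.58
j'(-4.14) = 0.54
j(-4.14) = -2.84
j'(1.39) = -0.18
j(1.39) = -2.98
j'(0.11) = -0.99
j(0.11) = -2.11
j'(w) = -cos(w)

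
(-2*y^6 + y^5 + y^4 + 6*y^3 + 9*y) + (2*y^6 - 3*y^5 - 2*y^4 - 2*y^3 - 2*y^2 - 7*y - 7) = -2*y^5 - y^4 + 4*y^3 - 2*y^2 + 2*y - 7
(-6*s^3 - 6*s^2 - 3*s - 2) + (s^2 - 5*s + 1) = -6*s^3 - 5*s^2 - 8*s - 1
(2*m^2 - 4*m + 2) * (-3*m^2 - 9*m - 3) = -6*m^4 - 6*m^3 + 24*m^2 - 6*m - 6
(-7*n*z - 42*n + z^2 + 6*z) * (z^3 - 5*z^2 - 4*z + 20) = -7*n*z^4 - 7*n*z^3 + 238*n*z^2 + 28*n*z - 840*n + z^5 + z^4 - 34*z^3 - 4*z^2 + 120*z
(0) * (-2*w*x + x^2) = 0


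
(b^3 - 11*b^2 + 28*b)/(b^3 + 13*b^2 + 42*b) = (b^2 - 11*b + 28)/(b^2 + 13*b + 42)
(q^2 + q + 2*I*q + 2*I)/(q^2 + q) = (q + 2*I)/q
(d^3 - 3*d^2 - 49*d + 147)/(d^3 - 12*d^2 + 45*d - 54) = (d^2 - 49)/(d^2 - 9*d + 18)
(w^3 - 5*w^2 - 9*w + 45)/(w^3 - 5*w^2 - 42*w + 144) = (w^2 - 2*w - 15)/(w^2 - 2*w - 48)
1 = 1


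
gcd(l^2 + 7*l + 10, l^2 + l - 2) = l + 2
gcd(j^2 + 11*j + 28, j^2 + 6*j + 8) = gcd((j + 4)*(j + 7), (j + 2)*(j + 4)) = j + 4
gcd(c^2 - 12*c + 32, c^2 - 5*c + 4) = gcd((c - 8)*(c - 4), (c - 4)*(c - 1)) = c - 4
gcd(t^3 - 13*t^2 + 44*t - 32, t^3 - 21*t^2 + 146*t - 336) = t - 8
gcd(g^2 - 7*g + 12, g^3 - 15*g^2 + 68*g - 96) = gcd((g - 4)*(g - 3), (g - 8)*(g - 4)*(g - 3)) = g^2 - 7*g + 12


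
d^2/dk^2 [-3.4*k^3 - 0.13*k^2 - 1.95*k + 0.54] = -20.4*k - 0.26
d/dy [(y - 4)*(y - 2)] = 2*y - 6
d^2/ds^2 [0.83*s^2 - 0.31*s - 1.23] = 1.66000000000000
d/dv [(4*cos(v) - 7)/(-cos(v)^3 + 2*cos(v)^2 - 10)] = (-34*cos(v) + 29*cos(2*v)/2 - 2*cos(3*v) + 109/2)*sin(v)/(cos(v)^3 - 2*cos(v)^2 + 10)^2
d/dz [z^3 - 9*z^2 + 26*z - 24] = 3*z^2 - 18*z + 26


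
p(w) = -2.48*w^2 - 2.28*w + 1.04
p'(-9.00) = 42.36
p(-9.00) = -179.32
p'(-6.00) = 27.48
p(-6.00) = -74.56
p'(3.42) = -19.24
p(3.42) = -35.76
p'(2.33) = -13.84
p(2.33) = -17.74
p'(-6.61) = 30.51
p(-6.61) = -92.25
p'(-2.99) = 12.55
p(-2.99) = -14.31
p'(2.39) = -14.13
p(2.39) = -18.58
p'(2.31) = -13.74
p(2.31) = -17.46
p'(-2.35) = 9.38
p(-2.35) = -7.30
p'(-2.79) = 11.56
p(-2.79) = -11.90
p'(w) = -4.96*w - 2.28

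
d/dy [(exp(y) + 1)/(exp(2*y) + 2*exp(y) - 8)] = (-2*(exp(y) + 1)^2 + exp(2*y) + 2*exp(y) - 8)*exp(y)/(exp(2*y) + 2*exp(y) - 8)^2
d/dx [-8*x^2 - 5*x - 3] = -16*x - 5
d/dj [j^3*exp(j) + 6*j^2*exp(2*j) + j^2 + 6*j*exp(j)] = j^3*exp(j) + 12*j^2*exp(2*j) + 3*j^2*exp(j) + 12*j*exp(2*j) + 6*j*exp(j) + 2*j + 6*exp(j)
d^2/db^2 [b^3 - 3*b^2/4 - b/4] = 6*b - 3/2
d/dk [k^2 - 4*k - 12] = 2*k - 4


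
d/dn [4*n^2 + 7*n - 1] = 8*n + 7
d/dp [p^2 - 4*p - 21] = 2*p - 4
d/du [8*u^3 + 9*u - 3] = 24*u^2 + 9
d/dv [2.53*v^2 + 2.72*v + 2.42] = 5.06*v + 2.72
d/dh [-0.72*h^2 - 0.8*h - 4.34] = -1.44*h - 0.8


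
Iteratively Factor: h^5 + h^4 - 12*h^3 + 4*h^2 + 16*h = (h - 2)*(h^4 + 3*h^3 - 6*h^2 - 8*h) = (h - 2)^2*(h^3 + 5*h^2 + 4*h) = (h - 2)^2*(h + 1)*(h^2 + 4*h) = h*(h - 2)^2*(h + 1)*(h + 4)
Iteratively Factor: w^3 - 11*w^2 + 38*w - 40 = (w - 2)*(w^2 - 9*w + 20) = (w - 5)*(w - 2)*(w - 4)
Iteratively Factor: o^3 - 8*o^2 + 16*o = (o)*(o^2 - 8*o + 16) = o*(o - 4)*(o - 4)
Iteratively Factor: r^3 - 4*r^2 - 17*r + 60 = (r + 4)*(r^2 - 8*r + 15) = (r - 3)*(r + 4)*(r - 5)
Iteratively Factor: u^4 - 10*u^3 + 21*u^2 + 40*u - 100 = (u - 2)*(u^3 - 8*u^2 + 5*u + 50) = (u - 2)*(u + 2)*(u^2 - 10*u + 25) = (u - 5)*(u - 2)*(u + 2)*(u - 5)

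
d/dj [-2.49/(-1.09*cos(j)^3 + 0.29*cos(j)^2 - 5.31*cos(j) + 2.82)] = (8.1423*cos(j)^2 - 1.4442*cos(j) + 13.2219)*sin(j)/(1.09*cos(j)^3 - 0.29*cos(j)^2 + 5.31*cos(j) - 2.82)^2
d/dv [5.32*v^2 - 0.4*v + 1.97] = 10.64*v - 0.4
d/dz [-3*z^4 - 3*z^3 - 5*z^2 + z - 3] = -12*z^3 - 9*z^2 - 10*z + 1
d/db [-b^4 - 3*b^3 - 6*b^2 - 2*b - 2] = -4*b^3 - 9*b^2 - 12*b - 2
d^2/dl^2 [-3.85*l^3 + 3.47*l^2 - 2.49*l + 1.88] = 6.94 - 23.1*l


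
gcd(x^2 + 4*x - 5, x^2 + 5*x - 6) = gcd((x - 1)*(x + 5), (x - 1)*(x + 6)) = x - 1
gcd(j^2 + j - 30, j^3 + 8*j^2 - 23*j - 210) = j^2 + j - 30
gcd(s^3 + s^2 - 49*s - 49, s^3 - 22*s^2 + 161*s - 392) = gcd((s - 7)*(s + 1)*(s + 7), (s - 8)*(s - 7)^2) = s - 7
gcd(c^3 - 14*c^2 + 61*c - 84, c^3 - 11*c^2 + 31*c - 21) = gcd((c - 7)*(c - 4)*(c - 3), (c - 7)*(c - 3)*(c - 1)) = c^2 - 10*c + 21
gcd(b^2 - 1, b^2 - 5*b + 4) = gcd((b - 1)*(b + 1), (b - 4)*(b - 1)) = b - 1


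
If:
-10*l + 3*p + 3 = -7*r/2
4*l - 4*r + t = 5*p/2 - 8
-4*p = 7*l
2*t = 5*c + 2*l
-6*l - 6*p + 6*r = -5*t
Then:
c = -376/195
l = 32/39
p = -56/39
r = 106/39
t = -4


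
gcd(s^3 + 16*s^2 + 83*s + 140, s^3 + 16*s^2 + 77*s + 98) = s + 7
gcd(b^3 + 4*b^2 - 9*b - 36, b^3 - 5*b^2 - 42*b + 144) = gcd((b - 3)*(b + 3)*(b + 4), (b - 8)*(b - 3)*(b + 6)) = b - 3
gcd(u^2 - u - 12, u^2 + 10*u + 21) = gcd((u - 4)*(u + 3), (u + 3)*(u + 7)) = u + 3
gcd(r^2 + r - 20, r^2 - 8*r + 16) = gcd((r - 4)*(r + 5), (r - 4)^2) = r - 4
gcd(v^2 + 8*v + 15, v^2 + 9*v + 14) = 1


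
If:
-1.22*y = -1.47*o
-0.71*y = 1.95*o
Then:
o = 0.00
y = 0.00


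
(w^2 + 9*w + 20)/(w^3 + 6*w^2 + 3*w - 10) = (w + 4)/(w^2 + w - 2)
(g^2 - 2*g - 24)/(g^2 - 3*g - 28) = (g - 6)/(g - 7)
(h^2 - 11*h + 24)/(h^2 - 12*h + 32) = (h - 3)/(h - 4)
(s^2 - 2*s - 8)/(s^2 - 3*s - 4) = (s + 2)/(s + 1)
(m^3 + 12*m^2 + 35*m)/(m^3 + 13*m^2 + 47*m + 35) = m/(m + 1)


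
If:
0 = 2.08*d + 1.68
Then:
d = -0.81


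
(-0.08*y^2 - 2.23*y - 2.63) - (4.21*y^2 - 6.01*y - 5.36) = -4.29*y^2 + 3.78*y + 2.73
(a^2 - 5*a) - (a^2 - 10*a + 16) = 5*a - 16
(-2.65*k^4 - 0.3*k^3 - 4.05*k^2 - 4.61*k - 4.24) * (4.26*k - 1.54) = -11.289*k^5 + 2.803*k^4 - 16.791*k^3 - 13.4016*k^2 - 10.963*k + 6.5296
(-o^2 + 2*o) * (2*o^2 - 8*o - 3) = -2*o^4 + 12*o^3 - 13*o^2 - 6*o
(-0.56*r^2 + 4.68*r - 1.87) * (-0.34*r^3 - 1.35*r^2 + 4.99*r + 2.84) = 0.1904*r^5 - 0.8352*r^4 - 8.4766*r^3 + 24.2873*r^2 + 3.9599*r - 5.3108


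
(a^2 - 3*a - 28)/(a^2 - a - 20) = (a - 7)/(a - 5)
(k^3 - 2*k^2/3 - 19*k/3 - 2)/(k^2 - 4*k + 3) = (3*k^2 + 7*k + 2)/(3*(k - 1))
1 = 1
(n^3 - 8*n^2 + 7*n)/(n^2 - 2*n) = (n^2 - 8*n + 7)/(n - 2)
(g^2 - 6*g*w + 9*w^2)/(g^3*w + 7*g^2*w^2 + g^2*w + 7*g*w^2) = (g^2 - 6*g*w + 9*w^2)/(g*w*(g^2 + 7*g*w + g + 7*w))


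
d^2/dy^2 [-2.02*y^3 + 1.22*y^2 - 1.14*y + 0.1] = 2.44 - 12.12*y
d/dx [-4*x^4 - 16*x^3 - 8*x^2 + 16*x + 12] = -16*x^3 - 48*x^2 - 16*x + 16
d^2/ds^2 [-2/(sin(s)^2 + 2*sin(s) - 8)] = 4*(2*sin(s)^4 + 3*sin(s)^3 + 15*sin(s)^2 + 2*sin(s) - 12)/(sin(s)^2 + 2*sin(s) - 8)^3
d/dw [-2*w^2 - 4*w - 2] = -4*w - 4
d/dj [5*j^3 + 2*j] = 15*j^2 + 2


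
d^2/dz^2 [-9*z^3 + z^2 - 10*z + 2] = 2 - 54*z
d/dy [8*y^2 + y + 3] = 16*y + 1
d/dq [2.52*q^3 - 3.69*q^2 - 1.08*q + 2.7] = 7.56*q^2 - 7.38*q - 1.08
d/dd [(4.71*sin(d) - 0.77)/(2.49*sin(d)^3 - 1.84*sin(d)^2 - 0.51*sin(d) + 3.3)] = (-23.4558*sin(d)^3 + 14.4183*sin(d)^2 - 2.8336*sin(d) + 15.1503)*cos(d)/(6.2001*sin(d)^6 - 9.1632*sin(d)^5 + 0.8458*sin(d)^4 + 18.3108*sin(d)^3 - 11.8839*sin(d)^2 - 3.366*sin(d) + 10.89)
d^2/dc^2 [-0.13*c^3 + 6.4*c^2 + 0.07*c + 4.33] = 12.8 - 0.78*c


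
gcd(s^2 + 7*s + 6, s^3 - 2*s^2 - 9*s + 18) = 1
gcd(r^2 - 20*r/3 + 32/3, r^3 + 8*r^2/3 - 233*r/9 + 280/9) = r - 8/3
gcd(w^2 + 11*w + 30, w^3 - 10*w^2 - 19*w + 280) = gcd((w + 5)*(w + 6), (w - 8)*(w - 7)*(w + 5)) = w + 5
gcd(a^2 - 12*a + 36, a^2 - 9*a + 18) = a - 6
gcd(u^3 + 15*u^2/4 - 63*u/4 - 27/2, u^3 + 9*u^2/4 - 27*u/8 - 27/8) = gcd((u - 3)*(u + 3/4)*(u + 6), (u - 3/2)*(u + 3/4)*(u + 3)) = u + 3/4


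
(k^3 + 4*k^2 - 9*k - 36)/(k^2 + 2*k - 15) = (k^2 + 7*k + 12)/(k + 5)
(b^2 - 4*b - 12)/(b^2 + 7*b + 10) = (b - 6)/(b + 5)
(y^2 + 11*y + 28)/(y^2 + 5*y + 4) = (y + 7)/(y + 1)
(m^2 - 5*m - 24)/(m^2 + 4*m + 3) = (m - 8)/(m + 1)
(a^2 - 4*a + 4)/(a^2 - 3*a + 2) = (a - 2)/(a - 1)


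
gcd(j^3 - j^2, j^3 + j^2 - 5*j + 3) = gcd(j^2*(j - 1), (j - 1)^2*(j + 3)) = j - 1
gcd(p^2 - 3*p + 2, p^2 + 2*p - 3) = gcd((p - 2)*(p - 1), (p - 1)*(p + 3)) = p - 1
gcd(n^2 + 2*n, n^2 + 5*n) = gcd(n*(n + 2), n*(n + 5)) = n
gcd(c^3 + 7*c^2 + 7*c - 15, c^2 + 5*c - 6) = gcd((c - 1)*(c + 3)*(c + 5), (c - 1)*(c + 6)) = c - 1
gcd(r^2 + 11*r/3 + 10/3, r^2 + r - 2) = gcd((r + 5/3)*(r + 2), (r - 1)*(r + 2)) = r + 2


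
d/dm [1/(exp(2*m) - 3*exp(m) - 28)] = (3 - 2*exp(m))*exp(m)/(-exp(2*m) + 3*exp(m) + 28)^2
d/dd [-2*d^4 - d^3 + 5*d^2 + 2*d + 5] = -8*d^3 - 3*d^2 + 10*d + 2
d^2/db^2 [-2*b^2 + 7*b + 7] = -4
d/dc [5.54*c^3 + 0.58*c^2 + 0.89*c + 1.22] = 16.62*c^2 + 1.16*c + 0.89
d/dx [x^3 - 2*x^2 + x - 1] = 3*x^2 - 4*x + 1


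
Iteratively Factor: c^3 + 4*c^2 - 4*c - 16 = (c + 2)*(c^2 + 2*c - 8) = (c - 2)*(c + 2)*(c + 4)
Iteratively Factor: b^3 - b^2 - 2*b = (b - 2)*(b^2 + b) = (b - 2)*(b + 1)*(b)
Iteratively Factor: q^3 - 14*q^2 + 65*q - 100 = (q - 4)*(q^2 - 10*q + 25) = (q - 5)*(q - 4)*(q - 5)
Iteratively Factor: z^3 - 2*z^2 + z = (z - 1)*(z^2 - z) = z*(z - 1)*(z - 1)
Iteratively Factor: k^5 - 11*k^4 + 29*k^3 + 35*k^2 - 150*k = (k + 2)*(k^4 - 13*k^3 + 55*k^2 - 75*k) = (k - 5)*(k + 2)*(k^3 - 8*k^2 + 15*k) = k*(k - 5)*(k + 2)*(k^2 - 8*k + 15) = k*(k - 5)*(k - 3)*(k + 2)*(k - 5)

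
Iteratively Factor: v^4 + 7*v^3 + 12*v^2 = (v + 4)*(v^3 + 3*v^2) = v*(v + 4)*(v^2 + 3*v) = v^2*(v + 4)*(v + 3)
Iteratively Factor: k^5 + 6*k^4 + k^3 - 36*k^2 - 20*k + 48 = (k - 1)*(k^4 + 7*k^3 + 8*k^2 - 28*k - 48) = (k - 1)*(k + 4)*(k^3 + 3*k^2 - 4*k - 12) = (k - 1)*(k + 2)*(k + 4)*(k^2 + k - 6) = (k - 2)*(k - 1)*(k + 2)*(k + 4)*(k + 3)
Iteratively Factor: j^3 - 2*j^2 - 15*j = (j)*(j^2 - 2*j - 15) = j*(j - 5)*(j + 3)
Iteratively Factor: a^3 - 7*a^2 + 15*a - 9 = (a - 1)*(a^2 - 6*a + 9) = (a - 3)*(a - 1)*(a - 3)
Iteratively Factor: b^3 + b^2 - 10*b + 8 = (b + 4)*(b^2 - 3*b + 2) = (b - 2)*(b + 4)*(b - 1)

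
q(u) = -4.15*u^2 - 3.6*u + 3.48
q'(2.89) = -27.59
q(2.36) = -28.13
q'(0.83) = -10.49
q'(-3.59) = 26.20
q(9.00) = -365.07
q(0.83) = -2.37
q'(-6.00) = 46.20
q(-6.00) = -124.32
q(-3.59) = -37.08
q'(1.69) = -17.63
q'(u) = -8.3*u - 3.6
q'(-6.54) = 50.68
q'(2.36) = -23.19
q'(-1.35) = 7.60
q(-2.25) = -9.43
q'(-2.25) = 15.08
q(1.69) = -14.46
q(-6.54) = -150.48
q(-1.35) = 0.78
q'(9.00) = -78.30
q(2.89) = -41.59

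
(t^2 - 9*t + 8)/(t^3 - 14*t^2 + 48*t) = (t - 1)/(t*(t - 6))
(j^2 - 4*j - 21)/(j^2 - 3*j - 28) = (j + 3)/(j + 4)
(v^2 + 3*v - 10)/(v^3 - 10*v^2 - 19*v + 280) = (v - 2)/(v^2 - 15*v + 56)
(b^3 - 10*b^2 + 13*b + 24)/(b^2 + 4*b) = (b^3 - 10*b^2 + 13*b + 24)/(b*(b + 4))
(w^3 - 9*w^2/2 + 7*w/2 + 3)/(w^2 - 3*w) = w - 3/2 - 1/w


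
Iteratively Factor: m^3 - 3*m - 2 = (m + 1)*(m^2 - m - 2) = (m + 1)^2*(m - 2)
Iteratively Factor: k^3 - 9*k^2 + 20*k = (k - 4)*(k^2 - 5*k) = k*(k - 4)*(k - 5)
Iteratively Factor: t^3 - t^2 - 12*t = (t)*(t^2 - t - 12) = t*(t + 3)*(t - 4)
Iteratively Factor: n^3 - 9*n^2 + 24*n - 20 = (n - 2)*(n^2 - 7*n + 10) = (n - 5)*(n - 2)*(n - 2)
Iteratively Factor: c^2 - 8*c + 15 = (c - 3)*(c - 5)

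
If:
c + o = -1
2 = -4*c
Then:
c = -1/2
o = -1/2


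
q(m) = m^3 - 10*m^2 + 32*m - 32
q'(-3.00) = 119.00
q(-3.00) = -245.00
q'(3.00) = -1.00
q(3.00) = 1.00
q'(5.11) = 8.14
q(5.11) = 3.83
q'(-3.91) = 156.06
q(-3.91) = -369.78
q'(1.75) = 6.19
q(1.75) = -1.27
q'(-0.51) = 42.98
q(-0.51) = -51.05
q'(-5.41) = 228.00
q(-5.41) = -656.14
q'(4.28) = 1.36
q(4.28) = 0.18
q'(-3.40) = 134.68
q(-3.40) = -295.70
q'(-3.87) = 154.33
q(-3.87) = -363.57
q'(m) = 3*m^2 - 20*m + 32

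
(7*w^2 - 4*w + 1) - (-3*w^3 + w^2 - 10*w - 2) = 3*w^3 + 6*w^2 + 6*w + 3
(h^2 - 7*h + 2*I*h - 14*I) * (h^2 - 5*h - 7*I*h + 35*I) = h^4 - 12*h^3 - 5*I*h^3 + 49*h^2 + 60*I*h^2 - 168*h - 175*I*h + 490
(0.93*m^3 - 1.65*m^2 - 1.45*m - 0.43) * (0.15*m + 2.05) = 0.1395*m^4 + 1.659*m^3 - 3.6*m^2 - 3.037*m - 0.8815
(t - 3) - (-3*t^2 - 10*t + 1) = 3*t^2 + 11*t - 4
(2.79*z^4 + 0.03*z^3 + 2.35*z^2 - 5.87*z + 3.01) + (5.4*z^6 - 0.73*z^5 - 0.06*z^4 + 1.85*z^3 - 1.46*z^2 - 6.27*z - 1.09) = 5.4*z^6 - 0.73*z^5 + 2.73*z^4 + 1.88*z^3 + 0.89*z^2 - 12.14*z + 1.92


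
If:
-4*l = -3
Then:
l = 3/4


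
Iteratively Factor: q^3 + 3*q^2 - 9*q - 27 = (q + 3)*(q^2 - 9) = (q - 3)*(q + 3)*(q + 3)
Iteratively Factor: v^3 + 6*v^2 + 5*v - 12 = (v + 3)*(v^2 + 3*v - 4) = (v + 3)*(v + 4)*(v - 1)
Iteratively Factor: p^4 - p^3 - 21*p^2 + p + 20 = (p + 4)*(p^3 - 5*p^2 - p + 5) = (p - 5)*(p + 4)*(p^2 - 1) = (p - 5)*(p + 1)*(p + 4)*(p - 1)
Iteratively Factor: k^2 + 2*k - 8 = (k - 2)*(k + 4)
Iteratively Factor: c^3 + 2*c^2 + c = (c + 1)*(c^2 + c) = c*(c + 1)*(c + 1)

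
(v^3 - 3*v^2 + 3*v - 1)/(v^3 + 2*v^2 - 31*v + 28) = (v^2 - 2*v + 1)/(v^2 + 3*v - 28)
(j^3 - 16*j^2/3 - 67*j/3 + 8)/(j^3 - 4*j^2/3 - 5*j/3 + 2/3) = (j^2 - 5*j - 24)/(j^2 - j - 2)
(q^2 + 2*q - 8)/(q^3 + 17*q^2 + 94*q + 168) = (q - 2)/(q^2 + 13*q + 42)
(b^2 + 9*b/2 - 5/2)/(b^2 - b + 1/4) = 2*(b + 5)/(2*b - 1)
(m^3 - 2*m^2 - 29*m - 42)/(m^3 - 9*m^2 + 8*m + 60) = (m^2 - 4*m - 21)/(m^2 - 11*m + 30)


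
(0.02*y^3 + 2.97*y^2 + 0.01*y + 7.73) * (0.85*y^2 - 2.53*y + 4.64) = 0.017*y^5 + 2.4739*y^4 - 7.4128*y^3 + 20.326*y^2 - 19.5105*y + 35.8672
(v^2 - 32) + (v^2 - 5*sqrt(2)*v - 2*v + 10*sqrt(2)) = 2*v^2 - 5*sqrt(2)*v - 2*v - 32 + 10*sqrt(2)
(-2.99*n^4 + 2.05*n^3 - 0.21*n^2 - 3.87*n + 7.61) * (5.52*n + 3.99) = -16.5048*n^5 - 0.614100000000002*n^4 + 7.0203*n^3 - 22.2003*n^2 + 26.5659*n + 30.3639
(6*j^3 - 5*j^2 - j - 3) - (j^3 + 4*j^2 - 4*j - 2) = 5*j^3 - 9*j^2 + 3*j - 1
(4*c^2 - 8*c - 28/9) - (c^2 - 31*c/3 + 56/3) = 3*c^2 + 7*c/3 - 196/9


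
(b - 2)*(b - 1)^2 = b^3 - 4*b^2 + 5*b - 2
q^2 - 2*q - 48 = (q - 8)*(q + 6)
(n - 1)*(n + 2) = n^2 + n - 2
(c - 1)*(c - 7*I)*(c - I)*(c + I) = c^4 - c^3 - 7*I*c^3 + c^2 + 7*I*c^2 - c - 7*I*c + 7*I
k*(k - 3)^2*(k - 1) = k^4 - 7*k^3 + 15*k^2 - 9*k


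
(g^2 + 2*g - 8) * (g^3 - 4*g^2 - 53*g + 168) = g^5 - 2*g^4 - 69*g^3 + 94*g^2 + 760*g - 1344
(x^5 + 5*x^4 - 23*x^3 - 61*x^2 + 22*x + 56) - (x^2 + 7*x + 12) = x^5 + 5*x^4 - 23*x^3 - 62*x^2 + 15*x + 44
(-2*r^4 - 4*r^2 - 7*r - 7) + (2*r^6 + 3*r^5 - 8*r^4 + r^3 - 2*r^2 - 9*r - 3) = 2*r^6 + 3*r^5 - 10*r^4 + r^3 - 6*r^2 - 16*r - 10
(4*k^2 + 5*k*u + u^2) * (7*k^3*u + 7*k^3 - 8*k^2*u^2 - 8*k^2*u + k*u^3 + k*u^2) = 28*k^5*u + 28*k^5 + 3*k^4*u^2 + 3*k^4*u - 29*k^3*u^3 - 29*k^3*u^2 - 3*k^2*u^4 - 3*k^2*u^3 + k*u^5 + k*u^4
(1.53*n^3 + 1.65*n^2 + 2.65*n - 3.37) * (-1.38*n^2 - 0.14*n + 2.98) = -2.1114*n^5 - 2.4912*n^4 + 0.671400000000001*n^3 + 9.1966*n^2 + 8.3688*n - 10.0426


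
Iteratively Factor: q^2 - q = (q)*(q - 1)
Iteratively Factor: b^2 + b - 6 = (b + 3)*(b - 2)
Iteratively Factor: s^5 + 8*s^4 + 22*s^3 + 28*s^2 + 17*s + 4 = (s + 4)*(s^4 + 4*s^3 + 6*s^2 + 4*s + 1) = (s + 1)*(s + 4)*(s^3 + 3*s^2 + 3*s + 1) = (s + 1)^2*(s + 4)*(s^2 + 2*s + 1) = (s + 1)^3*(s + 4)*(s + 1)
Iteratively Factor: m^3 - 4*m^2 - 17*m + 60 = (m - 3)*(m^2 - m - 20) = (m - 5)*(m - 3)*(m + 4)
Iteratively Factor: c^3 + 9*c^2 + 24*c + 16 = (c + 1)*(c^2 + 8*c + 16) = (c + 1)*(c + 4)*(c + 4)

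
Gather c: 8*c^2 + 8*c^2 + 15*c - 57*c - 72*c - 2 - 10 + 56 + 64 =16*c^2 - 114*c + 108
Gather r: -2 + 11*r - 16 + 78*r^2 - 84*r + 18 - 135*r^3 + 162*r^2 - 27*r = -135*r^3 + 240*r^2 - 100*r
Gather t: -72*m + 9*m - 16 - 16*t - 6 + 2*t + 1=-63*m - 14*t - 21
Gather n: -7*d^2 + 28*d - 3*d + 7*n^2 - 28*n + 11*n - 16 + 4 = -7*d^2 + 25*d + 7*n^2 - 17*n - 12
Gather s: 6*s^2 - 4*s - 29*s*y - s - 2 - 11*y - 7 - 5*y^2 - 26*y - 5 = 6*s^2 + s*(-29*y - 5) - 5*y^2 - 37*y - 14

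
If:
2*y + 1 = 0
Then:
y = -1/2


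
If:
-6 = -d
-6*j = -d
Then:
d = 6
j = 1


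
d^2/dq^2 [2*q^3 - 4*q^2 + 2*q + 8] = 12*q - 8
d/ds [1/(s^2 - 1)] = -2*s/(s^2 - 1)^2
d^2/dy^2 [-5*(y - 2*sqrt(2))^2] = -10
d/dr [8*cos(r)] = -8*sin(r)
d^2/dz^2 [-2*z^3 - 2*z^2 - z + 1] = -12*z - 4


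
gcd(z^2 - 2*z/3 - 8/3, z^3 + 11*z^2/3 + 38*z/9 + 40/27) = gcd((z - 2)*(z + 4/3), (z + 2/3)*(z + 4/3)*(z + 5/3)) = z + 4/3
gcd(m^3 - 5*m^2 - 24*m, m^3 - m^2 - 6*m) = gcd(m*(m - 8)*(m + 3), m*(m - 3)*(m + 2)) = m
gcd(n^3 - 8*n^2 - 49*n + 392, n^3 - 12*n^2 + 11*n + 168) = n^2 - 15*n + 56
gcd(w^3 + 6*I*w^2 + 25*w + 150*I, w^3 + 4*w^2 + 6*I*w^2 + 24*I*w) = w + 6*I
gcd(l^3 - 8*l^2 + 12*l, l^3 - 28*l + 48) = l - 2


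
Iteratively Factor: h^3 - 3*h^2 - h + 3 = (h - 3)*(h^2 - 1) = (h - 3)*(h + 1)*(h - 1)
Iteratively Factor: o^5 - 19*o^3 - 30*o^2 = (o - 5)*(o^4 + 5*o^3 + 6*o^2) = (o - 5)*(o + 2)*(o^3 + 3*o^2) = (o - 5)*(o + 2)*(o + 3)*(o^2) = o*(o - 5)*(o + 2)*(o + 3)*(o)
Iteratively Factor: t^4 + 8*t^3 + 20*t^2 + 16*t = (t + 4)*(t^3 + 4*t^2 + 4*t) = (t + 2)*(t + 4)*(t^2 + 2*t) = t*(t + 2)*(t + 4)*(t + 2)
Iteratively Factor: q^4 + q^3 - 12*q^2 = (q)*(q^3 + q^2 - 12*q) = q^2*(q^2 + q - 12) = q^2*(q - 3)*(q + 4)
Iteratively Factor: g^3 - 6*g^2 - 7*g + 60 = (g - 4)*(g^2 - 2*g - 15) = (g - 4)*(g + 3)*(g - 5)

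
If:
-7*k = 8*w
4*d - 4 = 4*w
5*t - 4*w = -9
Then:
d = w + 1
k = -8*w/7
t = 4*w/5 - 9/5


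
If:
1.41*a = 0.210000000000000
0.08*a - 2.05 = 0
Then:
No Solution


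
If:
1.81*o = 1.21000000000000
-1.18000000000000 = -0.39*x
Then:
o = 0.67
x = 3.03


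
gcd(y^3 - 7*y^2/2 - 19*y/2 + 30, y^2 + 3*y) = y + 3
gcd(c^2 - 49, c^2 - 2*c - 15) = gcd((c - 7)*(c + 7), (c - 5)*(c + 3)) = 1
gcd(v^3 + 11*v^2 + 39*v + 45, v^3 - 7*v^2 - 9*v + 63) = v + 3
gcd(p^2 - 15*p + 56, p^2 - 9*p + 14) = p - 7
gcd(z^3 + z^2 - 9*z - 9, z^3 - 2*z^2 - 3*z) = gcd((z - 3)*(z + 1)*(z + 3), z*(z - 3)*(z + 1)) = z^2 - 2*z - 3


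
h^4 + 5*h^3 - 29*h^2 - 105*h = h*(h - 5)*(h + 3)*(h + 7)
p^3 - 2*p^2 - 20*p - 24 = (p - 6)*(p + 2)^2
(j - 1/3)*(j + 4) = j^2 + 11*j/3 - 4/3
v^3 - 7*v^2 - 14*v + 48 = (v - 8)*(v - 2)*(v + 3)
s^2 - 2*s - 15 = (s - 5)*(s + 3)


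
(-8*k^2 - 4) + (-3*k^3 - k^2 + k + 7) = -3*k^3 - 9*k^2 + k + 3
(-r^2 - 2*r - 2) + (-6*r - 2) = -r^2 - 8*r - 4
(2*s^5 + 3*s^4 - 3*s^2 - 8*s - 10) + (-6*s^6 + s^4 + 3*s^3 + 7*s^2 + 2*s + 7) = -6*s^6 + 2*s^5 + 4*s^4 + 3*s^3 + 4*s^2 - 6*s - 3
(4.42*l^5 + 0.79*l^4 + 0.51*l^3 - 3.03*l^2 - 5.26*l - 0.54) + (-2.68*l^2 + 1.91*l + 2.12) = 4.42*l^5 + 0.79*l^4 + 0.51*l^3 - 5.71*l^2 - 3.35*l + 1.58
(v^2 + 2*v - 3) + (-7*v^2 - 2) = -6*v^2 + 2*v - 5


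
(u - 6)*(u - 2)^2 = u^3 - 10*u^2 + 28*u - 24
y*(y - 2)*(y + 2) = y^3 - 4*y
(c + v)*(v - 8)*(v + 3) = c*v^2 - 5*c*v - 24*c + v^3 - 5*v^2 - 24*v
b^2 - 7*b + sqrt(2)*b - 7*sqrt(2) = (b - 7)*(b + sqrt(2))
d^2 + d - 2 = (d - 1)*(d + 2)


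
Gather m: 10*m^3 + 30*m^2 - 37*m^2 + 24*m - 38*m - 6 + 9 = 10*m^3 - 7*m^2 - 14*m + 3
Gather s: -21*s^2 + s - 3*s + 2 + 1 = -21*s^2 - 2*s + 3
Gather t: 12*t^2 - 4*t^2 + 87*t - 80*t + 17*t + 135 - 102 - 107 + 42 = 8*t^2 + 24*t - 32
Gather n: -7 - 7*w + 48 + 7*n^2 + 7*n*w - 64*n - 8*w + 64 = 7*n^2 + n*(7*w - 64) - 15*w + 105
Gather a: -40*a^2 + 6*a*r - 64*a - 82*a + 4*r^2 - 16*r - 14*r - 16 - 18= -40*a^2 + a*(6*r - 146) + 4*r^2 - 30*r - 34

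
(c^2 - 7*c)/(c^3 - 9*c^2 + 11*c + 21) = c/(c^2 - 2*c - 3)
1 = 1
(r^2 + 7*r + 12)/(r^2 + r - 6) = (r + 4)/(r - 2)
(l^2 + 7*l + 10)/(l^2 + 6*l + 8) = (l + 5)/(l + 4)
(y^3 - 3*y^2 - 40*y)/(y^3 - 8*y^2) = (y + 5)/y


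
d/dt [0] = 0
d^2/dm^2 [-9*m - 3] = 0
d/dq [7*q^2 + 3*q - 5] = 14*q + 3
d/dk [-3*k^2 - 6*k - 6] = -6*k - 6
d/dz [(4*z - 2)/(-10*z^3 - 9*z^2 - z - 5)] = 2*(40*z^3 - 12*z^2 - 18*z - 11)/(100*z^6 + 180*z^5 + 101*z^4 + 118*z^3 + 91*z^2 + 10*z + 25)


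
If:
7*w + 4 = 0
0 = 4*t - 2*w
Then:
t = -2/7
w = -4/7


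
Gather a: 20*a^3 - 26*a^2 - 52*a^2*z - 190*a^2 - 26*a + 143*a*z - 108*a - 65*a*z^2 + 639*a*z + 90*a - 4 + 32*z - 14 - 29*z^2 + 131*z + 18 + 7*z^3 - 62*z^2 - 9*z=20*a^3 + a^2*(-52*z - 216) + a*(-65*z^2 + 782*z - 44) + 7*z^3 - 91*z^2 + 154*z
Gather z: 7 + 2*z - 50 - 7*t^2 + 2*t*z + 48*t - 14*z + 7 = -7*t^2 + 48*t + z*(2*t - 12) - 36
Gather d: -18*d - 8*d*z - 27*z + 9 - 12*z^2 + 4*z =d*(-8*z - 18) - 12*z^2 - 23*z + 9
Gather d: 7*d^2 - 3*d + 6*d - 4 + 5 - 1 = 7*d^2 + 3*d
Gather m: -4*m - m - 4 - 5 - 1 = -5*m - 10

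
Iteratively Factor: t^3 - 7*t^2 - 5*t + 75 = (t - 5)*(t^2 - 2*t - 15) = (t - 5)*(t + 3)*(t - 5)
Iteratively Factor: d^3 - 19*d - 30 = (d + 2)*(d^2 - 2*d - 15) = (d + 2)*(d + 3)*(d - 5)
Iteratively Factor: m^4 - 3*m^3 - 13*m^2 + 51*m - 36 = (m + 4)*(m^3 - 7*m^2 + 15*m - 9) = (m - 3)*(m + 4)*(m^2 - 4*m + 3) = (m - 3)^2*(m + 4)*(m - 1)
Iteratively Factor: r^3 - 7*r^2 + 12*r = (r)*(r^2 - 7*r + 12) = r*(r - 4)*(r - 3)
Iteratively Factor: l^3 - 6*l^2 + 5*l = (l)*(l^2 - 6*l + 5) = l*(l - 1)*(l - 5)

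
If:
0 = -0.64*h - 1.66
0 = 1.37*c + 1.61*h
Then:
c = 3.05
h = -2.59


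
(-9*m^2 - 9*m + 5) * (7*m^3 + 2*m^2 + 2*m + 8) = -63*m^5 - 81*m^4 - m^3 - 80*m^2 - 62*m + 40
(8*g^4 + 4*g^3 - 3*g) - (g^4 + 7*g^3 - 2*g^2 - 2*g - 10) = 7*g^4 - 3*g^3 + 2*g^2 - g + 10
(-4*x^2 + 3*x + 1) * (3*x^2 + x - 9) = -12*x^4 + 5*x^3 + 42*x^2 - 26*x - 9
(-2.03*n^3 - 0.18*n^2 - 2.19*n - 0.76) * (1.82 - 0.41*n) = 0.8323*n^4 - 3.6208*n^3 + 0.5703*n^2 - 3.6742*n - 1.3832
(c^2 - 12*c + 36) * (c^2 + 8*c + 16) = c^4 - 4*c^3 - 44*c^2 + 96*c + 576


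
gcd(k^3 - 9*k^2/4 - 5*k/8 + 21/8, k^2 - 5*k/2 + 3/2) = k - 3/2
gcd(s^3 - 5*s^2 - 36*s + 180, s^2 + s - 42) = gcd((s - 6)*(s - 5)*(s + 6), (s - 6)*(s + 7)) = s - 6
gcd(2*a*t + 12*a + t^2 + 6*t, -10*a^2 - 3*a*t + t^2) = 2*a + t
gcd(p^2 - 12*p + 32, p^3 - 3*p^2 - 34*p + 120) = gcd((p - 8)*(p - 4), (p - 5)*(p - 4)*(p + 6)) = p - 4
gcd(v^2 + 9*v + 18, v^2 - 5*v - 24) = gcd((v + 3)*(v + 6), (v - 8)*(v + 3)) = v + 3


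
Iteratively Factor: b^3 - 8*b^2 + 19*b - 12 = (b - 4)*(b^2 - 4*b + 3) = (b - 4)*(b - 3)*(b - 1)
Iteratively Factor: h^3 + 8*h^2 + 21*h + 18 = (h + 2)*(h^2 + 6*h + 9) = (h + 2)*(h + 3)*(h + 3)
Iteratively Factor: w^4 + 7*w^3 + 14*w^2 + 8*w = (w + 1)*(w^3 + 6*w^2 + 8*w) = (w + 1)*(w + 2)*(w^2 + 4*w) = w*(w + 1)*(w + 2)*(w + 4)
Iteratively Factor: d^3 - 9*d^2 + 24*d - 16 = (d - 1)*(d^2 - 8*d + 16) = (d - 4)*(d - 1)*(d - 4)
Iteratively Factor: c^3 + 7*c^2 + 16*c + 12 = (c + 3)*(c^2 + 4*c + 4) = (c + 2)*(c + 3)*(c + 2)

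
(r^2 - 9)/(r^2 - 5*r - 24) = (r - 3)/(r - 8)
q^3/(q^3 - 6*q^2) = q/(q - 6)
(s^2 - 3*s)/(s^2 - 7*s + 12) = s/(s - 4)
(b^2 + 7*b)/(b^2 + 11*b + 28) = b/(b + 4)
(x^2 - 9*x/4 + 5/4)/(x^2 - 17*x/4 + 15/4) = (x - 1)/(x - 3)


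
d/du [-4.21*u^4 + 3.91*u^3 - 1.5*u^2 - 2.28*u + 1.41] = -16.84*u^3 + 11.73*u^2 - 3.0*u - 2.28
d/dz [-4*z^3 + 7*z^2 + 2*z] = -12*z^2 + 14*z + 2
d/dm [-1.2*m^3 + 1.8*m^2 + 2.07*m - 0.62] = -3.6*m^2 + 3.6*m + 2.07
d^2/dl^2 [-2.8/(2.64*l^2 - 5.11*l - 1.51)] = (-39.02976*l^2 + 75.54624*l + 2.8*(5.28*l - 5.11)*(10.56*l - 10.22) + 22.32384)/(-2.64*l^2 + 5.11*l + 1.51)^3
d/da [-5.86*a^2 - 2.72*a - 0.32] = -11.72*a - 2.72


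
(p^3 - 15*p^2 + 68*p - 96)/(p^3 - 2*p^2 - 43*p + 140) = (p^2 - 11*p + 24)/(p^2 + 2*p - 35)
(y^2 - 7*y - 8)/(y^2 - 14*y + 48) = (y + 1)/(y - 6)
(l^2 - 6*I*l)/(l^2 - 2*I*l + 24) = l/(l + 4*I)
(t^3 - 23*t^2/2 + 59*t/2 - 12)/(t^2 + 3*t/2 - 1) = (t^2 - 11*t + 24)/(t + 2)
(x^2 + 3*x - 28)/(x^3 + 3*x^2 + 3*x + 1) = (x^2 + 3*x - 28)/(x^3 + 3*x^2 + 3*x + 1)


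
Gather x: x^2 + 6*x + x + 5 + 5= x^2 + 7*x + 10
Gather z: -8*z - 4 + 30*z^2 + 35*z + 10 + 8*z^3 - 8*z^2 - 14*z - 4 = 8*z^3 + 22*z^2 + 13*z + 2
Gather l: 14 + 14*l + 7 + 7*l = 21*l + 21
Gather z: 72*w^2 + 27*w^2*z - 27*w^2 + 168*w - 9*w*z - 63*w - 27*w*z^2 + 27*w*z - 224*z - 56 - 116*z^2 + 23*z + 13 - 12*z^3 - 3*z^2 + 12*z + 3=45*w^2 + 105*w - 12*z^3 + z^2*(-27*w - 119) + z*(27*w^2 + 18*w - 189) - 40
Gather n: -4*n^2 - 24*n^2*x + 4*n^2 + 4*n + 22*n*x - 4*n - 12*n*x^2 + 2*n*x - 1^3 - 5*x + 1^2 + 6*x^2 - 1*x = -24*n^2*x + n*(-12*x^2 + 24*x) + 6*x^2 - 6*x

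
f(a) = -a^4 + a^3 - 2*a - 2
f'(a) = -4*a^3 + 3*a^2 - 2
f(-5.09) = -794.92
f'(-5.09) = 603.21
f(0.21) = -2.41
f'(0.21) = -1.90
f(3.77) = -157.96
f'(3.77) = -173.69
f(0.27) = -2.53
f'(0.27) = -1.86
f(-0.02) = -1.96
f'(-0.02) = -2.00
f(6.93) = -1989.44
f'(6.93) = -1189.18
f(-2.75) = -74.49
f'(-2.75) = 103.88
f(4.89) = -466.64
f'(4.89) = -397.98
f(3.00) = -62.00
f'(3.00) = -83.00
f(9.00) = -5852.00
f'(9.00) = -2675.00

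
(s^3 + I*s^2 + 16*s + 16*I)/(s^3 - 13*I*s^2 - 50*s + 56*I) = (s^2 + 5*I*s - 4)/(s^2 - 9*I*s - 14)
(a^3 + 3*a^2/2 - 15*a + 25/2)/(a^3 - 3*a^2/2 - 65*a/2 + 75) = (a^2 + 4*a - 5)/(a^2 + a - 30)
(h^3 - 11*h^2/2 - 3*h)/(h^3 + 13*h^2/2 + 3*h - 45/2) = h*(2*h^2 - 11*h - 6)/(2*h^3 + 13*h^2 + 6*h - 45)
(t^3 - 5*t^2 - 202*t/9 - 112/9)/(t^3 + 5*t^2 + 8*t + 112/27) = 3*(3*t^2 - 22*t - 16)/(9*t^2 + 24*t + 16)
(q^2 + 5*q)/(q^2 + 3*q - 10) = q/(q - 2)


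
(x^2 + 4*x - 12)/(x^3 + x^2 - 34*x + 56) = (x + 6)/(x^2 + 3*x - 28)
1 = 1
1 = 1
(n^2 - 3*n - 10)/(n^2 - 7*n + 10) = (n + 2)/(n - 2)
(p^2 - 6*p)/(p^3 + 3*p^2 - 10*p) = (p - 6)/(p^2 + 3*p - 10)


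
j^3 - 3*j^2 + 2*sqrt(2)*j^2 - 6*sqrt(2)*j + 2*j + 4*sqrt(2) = (j - 2)*(j - 1)*(j + 2*sqrt(2))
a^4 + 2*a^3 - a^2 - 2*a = a*(a - 1)*(a + 1)*(a + 2)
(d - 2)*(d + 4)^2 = d^3 + 6*d^2 - 32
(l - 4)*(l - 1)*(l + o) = l^3 + l^2*o - 5*l^2 - 5*l*o + 4*l + 4*o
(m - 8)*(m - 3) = m^2 - 11*m + 24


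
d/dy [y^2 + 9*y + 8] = 2*y + 9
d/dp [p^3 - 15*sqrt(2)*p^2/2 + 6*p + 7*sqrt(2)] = 3*p^2 - 15*sqrt(2)*p + 6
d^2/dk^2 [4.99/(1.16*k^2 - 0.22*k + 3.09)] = (-13.429088*k^2 + 2.546896*k + 4.99*(2.32*k - 0.22)*(4.64*k - 0.44) - 35.772312)/(1.16*k^2 - 0.22*k + 3.09)^3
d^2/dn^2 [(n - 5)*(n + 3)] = 2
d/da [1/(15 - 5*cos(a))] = -sin(a)/(5*(cos(a) - 3)^2)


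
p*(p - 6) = p^2 - 6*p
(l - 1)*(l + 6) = l^2 + 5*l - 6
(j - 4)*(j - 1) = j^2 - 5*j + 4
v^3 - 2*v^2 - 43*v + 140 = (v - 5)*(v - 4)*(v + 7)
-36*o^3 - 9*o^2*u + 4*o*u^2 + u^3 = (-3*o + u)*(3*o + u)*(4*o + u)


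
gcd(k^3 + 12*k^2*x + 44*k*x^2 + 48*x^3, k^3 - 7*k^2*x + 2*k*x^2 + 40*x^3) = k + 2*x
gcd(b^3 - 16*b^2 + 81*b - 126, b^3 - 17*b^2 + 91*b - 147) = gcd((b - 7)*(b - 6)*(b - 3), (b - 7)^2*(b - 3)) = b^2 - 10*b + 21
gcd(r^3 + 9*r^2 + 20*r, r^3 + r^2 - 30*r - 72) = r + 4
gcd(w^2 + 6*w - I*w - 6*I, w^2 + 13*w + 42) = w + 6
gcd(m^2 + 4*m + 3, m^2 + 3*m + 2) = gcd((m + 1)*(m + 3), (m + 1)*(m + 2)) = m + 1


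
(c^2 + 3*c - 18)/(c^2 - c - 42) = (c - 3)/(c - 7)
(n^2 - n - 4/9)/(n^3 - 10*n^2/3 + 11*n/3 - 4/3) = (n + 1/3)/(n^2 - 2*n + 1)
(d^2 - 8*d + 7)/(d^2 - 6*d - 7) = (d - 1)/(d + 1)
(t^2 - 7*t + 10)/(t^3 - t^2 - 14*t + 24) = (t - 5)/(t^2 + t - 12)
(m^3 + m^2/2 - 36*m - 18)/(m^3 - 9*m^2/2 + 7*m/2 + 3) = (m^2 - 36)/(m^2 - 5*m + 6)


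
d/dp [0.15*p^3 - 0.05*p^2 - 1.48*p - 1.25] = 0.45*p^2 - 0.1*p - 1.48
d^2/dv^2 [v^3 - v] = 6*v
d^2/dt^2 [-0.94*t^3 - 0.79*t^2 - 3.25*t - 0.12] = -5.64*t - 1.58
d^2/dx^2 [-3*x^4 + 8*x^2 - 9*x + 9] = 16 - 36*x^2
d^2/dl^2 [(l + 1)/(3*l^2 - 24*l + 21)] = 2*((7 - 3*l)*(l^2 - 8*l + 7) + 4*(l - 4)^2*(l + 1))/(3*(l^2 - 8*l + 7)^3)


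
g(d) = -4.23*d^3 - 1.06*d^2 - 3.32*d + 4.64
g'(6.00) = -472.88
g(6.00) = -967.12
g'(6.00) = -472.88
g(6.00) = -967.12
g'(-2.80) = -96.87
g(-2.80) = 98.48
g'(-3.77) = -175.69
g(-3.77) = 228.75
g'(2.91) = -116.95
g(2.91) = -118.23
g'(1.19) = -23.81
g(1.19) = -7.94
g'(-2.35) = -68.42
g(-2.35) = 61.48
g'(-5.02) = -312.47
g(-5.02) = 529.71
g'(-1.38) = -24.56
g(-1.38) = 18.32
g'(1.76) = -46.36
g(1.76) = -27.55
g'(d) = -12.69*d^2 - 2.12*d - 3.32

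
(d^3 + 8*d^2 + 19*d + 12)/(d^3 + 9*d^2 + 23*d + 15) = (d + 4)/(d + 5)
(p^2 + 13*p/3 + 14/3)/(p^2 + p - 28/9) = 3*(p + 2)/(3*p - 4)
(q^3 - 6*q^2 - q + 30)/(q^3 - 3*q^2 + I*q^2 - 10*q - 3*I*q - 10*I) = (q - 3)/(q + I)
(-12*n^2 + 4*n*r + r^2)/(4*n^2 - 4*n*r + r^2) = (6*n + r)/(-2*n + r)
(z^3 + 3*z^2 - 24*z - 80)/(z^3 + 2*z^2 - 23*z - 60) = (z + 4)/(z + 3)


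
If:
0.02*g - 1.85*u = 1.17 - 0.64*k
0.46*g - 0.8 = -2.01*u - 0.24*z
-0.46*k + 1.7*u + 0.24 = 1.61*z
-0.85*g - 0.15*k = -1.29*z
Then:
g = -1.01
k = 3.76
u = 0.66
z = -0.23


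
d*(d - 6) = d^2 - 6*d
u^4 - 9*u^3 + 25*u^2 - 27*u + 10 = (u - 5)*(u - 2)*(u - 1)^2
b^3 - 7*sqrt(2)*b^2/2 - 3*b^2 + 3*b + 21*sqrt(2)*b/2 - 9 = (b - 3)*(b - 3*sqrt(2))*(b - sqrt(2)/2)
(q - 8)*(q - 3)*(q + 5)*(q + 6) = q^4 - 67*q^2 - 66*q + 720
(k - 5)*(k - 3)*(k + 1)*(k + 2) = k^4 - 5*k^3 - 7*k^2 + 29*k + 30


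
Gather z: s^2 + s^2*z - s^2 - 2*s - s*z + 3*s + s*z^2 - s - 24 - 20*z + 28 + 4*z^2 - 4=z^2*(s + 4) + z*(s^2 - s - 20)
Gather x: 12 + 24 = 36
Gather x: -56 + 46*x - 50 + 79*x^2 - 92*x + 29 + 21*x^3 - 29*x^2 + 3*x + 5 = 21*x^3 + 50*x^2 - 43*x - 72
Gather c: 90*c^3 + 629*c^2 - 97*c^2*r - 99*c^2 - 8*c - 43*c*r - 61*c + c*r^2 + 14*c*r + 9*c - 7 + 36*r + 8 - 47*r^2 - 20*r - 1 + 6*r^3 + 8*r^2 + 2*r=90*c^3 + c^2*(530 - 97*r) + c*(r^2 - 29*r - 60) + 6*r^3 - 39*r^2 + 18*r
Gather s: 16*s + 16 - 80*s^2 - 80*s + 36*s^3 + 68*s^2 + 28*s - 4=36*s^3 - 12*s^2 - 36*s + 12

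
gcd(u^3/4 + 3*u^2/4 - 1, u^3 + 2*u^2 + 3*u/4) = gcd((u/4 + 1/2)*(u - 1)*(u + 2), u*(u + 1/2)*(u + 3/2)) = 1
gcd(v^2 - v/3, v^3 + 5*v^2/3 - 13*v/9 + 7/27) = v - 1/3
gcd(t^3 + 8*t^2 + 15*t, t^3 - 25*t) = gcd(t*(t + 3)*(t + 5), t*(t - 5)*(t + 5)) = t^2 + 5*t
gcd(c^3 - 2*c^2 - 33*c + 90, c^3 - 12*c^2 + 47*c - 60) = c^2 - 8*c + 15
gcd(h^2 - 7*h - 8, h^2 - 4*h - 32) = h - 8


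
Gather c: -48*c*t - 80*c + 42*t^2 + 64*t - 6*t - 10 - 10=c*(-48*t - 80) + 42*t^2 + 58*t - 20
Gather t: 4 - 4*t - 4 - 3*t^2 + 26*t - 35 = -3*t^2 + 22*t - 35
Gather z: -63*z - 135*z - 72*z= -270*z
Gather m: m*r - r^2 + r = m*r - r^2 + r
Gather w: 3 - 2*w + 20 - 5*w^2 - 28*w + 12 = -5*w^2 - 30*w + 35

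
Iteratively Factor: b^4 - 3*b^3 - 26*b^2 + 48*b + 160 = (b + 4)*(b^3 - 7*b^2 + 2*b + 40) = (b + 2)*(b + 4)*(b^2 - 9*b + 20) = (b - 4)*(b + 2)*(b + 4)*(b - 5)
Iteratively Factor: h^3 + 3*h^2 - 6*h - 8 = (h + 4)*(h^2 - h - 2) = (h + 1)*(h + 4)*(h - 2)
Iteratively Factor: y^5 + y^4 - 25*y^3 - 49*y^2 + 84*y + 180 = (y + 2)*(y^4 - y^3 - 23*y^2 - 3*y + 90) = (y + 2)*(y + 3)*(y^3 - 4*y^2 - 11*y + 30) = (y - 5)*(y + 2)*(y + 3)*(y^2 + y - 6) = (y - 5)*(y + 2)*(y + 3)^2*(y - 2)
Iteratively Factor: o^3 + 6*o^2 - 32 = (o + 4)*(o^2 + 2*o - 8) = (o - 2)*(o + 4)*(o + 4)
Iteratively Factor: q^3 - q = (q + 1)*(q^2 - q) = q*(q + 1)*(q - 1)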